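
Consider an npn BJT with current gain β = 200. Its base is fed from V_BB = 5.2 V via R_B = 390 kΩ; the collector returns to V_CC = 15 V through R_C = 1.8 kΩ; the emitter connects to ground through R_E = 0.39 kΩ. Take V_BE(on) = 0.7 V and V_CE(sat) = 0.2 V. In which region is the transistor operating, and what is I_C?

active; I_C ≈ 1.9 mA

Assume active. Base-emitter loop: I_B = (V_BB − V_BE)/(R_B + (β+1)R_E) = (5.2 − 0.7)/(390 + 201×0.39) = 0.00961 mA.
I_C = β·I_B = 200×0.00961 = 1.92 mA.
V_CE = V_CC − I_C·R_C − I_E·R_E = 15 − 1.92×1.8 − 1.93×0.39 = 10.8 V > V_CE(sat), so the active-region assumption holds.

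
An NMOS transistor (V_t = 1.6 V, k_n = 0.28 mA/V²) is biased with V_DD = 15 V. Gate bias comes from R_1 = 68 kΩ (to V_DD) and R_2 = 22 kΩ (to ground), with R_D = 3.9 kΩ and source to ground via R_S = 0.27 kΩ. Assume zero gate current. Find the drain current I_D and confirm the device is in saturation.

V_G = V_DD·R_2/(R_1+R_2) = 15×22/90 = 3.67 V.
Assume saturation: I_D = (k_n/2)(V_GS − V_t)² with V_GS = V_G − I_D·R_S = 3.67 − 0.27·I_D.
Substituting gives 0.0102·I_D² − 1.16·I_D + 0.598 = 0, with roots I_D = 0.52 or 113 mA.
The root I_D = 113 mA gives V_GS = -26.8 V ≤ V_t, so take I_D = 0.52 mA.
Then V_GS = 3.53 V and V_DS = V_DD − I_D(R_D+R_S) = 15 − 0.52×4.17 = 12.8 V.
Saturation requires V_DS ≥ V_GS − V_t = 1.93 V; 12.8 ≥ 1.93 ✓.

I_D ≈ 0.52 mA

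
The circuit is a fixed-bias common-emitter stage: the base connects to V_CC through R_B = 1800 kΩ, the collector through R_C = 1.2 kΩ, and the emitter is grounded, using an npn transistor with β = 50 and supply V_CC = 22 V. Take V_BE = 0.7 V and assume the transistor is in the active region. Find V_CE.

Base loop: V_CC = I_B·R_B + V_BE, so I_B = (22 − 0.7)/1800 kΩ = 0.0118 mA.
In the active region I_C = β·I_B = 50 × 0.0118 = 0.592 mA.
Collector loop: V_CE = V_CC − I_C·R_C = 22 − 0.592×1.2 = 21.3 V.
Since V_CE = 21.3 V > V_CE(sat) ≈ 0.2 V, the transistor is in the active region as assumed.

V_CE ≈ 21 V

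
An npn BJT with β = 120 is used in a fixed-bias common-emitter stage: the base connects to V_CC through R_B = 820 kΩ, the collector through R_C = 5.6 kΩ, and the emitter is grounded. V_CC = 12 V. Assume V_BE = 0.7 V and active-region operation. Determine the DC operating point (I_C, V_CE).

Base loop: V_CC = I_B·R_B + V_BE, so I_B = (12 − 0.7)/820 kΩ = 0.0138 mA.
In the active region I_C = β·I_B = 120 × 0.0138 = 1.65 mA.
Collector loop: V_CE = V_CC − I_C·R_C = 12 − 1.65×5.6 = 2.74 V.
Since V_CE = 2.74 V > V_CE(sat) ≈ 0.2 V, the transistor is in the active region as assumed.

I_C ≈ 1.7 mA, V_CE ≈ 2.7 V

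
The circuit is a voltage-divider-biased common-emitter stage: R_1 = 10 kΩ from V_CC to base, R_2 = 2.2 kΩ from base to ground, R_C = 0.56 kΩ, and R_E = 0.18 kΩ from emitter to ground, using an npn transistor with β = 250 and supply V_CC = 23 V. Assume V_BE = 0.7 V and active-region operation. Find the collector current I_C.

I_C ≈ 18 mA

Thevenize the base divider: V_Th = V_CC·R_2/(R_1+R_2) = 23×2.2/12.2 = 4.15 V, R_Th = R_1‖R_2 = 1.8 kΩ.
Base-emitter loop: V_Th = I_B·R_Th + V_BE + (β+1)I_B·R_E, so I_B = (4.15 − 0.7) / (1.8 + 251×0.18) = 0.0734 mA.
I_C = β·I_B = 250×0.0734 = 18.3 mA, and I_E = (β+1)I_B = 18.4 mA.
V_CE = V_CC − I_C·R_C − I_E·R_E = 23 − 18.3×0.56 − 18.4×0.18 = 9.41 V.
V_CE = 9.41 V > 0.2 V confirms active-region operation.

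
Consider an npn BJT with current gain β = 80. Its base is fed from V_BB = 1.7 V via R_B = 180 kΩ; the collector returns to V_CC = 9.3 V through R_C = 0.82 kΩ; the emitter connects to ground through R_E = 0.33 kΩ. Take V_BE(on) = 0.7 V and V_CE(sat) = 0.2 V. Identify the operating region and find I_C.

Assume active. Base-emitter loop: I_B = (V_BB − V_BE)/(R_B + (β+1)R_E) = (1.7 − 0.7)/(180 + 81×0.33) = 0.00484 mA.
I_C = β·I_B = 80×0.00484 = 0.387 mA.
V_CE = V_CC − I_C·R_C − I_E·R_E = 9.3 − 0.387×0.82 − 0.392×0.33 = 8.85 V > V_CE(sat), so the active-region assumption holds.

active; I_C ≈ 0.39 mA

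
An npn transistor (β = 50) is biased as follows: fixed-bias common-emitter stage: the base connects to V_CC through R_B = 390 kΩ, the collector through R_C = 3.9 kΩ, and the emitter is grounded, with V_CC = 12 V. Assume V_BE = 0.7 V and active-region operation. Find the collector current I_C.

I_C ≈ 1.4 mA

Base loop: V_CC = I_B·R_B + V_BE, so I_B = (12 − 0.7)/390 kΩ = 0.029 mA.
In the active region I_C = β·I_B = 50 × 0.029 = 1.45 mA.
Collector loop: V_CE = V_CC − I_C·R_C = 12 − 1.45×3.9 = 6.35 V.
Since V_CE = 6.35 V > V_CE(sat) ≈ 0.2 V, the transistor is in the active region as assumed.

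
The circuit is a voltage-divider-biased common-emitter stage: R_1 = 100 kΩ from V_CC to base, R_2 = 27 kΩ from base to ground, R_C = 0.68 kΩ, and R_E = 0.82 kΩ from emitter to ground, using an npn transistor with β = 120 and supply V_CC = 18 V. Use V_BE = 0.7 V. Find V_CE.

V_CE ≈ 13 V

Thevenize the base divider: V_Th = V_CC·R_2/(R_1+R_2) = 18×27/127 = 3.83 V, R_Th = R_1‖R_2 = 21.3 kΩ.
Base-emitter loop: V_Th = I_B·R_Th + V_BE + (β+1)I_B·R_E, so I_B = (3.83 − 0.7) / (21.3 + 121×0.82) = 0.026 mA.
I_C = β·I_B = 120×0.026 = 3.11 mA, and I_E = (β+1)I_B = 3.14 mA.
V_CE = V_CC − I_C·R_C − I_E·R_E = 18 − 3.11×0.68 − 3.14×0.82 = 13.3 V.
V_CE = 13.3 V > 0.2 V confirms active-region operation.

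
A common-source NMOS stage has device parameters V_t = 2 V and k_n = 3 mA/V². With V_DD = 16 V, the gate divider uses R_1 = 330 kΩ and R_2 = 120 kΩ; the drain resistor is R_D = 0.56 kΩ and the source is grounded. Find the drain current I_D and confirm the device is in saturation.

I_D ≈ 7.7 mA

V_G = V_DD·R_2/(R_1+R_2) = 16×120/450 = 4.27 V. With the source grounded, V_GS = V_G = 4.27 V.
Assume saturation: I_D = (k_n/2)(V_GS − V_t)² = (3/2)×(4.27 − 2)² = 1.5×2.27² = 7.71 mA.
V_DS = V_DD − I_D·R_D = 16 − 7.71×0.56 = 11.7 V.
Saturation requires V_DS ≥ V_GS − V_t = 2.27 V; 11.7 ≥ 2.27 ✓.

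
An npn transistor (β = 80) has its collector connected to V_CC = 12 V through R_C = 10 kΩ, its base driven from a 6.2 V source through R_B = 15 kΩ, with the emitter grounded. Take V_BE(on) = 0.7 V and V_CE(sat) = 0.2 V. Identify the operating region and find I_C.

Assume active: I_B = (6.2 − 0.7)/15 = 0.367 mA, giving I_C = β·I_B = 29.3 mA.
But then V_CE = 12 − 29.3×10 = -281 V < V_CE(sat) = 0.2 V — impossible in the active region.
So the transistor is saturated. With V_CE = 0.2 V, I_C = (V_CC − 0.2)/R_C = 11.8/10 = 1.18 mA.
Check: β·I_B = 29.3 mA > I_C = 1.18 mA, confirming saturation.

saturation; I_C ≈ 1.2 mA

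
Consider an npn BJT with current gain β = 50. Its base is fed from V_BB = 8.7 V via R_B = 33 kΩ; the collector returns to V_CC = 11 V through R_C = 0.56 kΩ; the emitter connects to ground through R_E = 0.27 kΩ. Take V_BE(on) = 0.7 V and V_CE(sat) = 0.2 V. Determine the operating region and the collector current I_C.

Assume active. Base-emitter loop: I_B = (V_BB − V_BE)/(R_B + (β+1)R_E) = (8.7 − 0.7)/(33 + 51×0.27) = 0.171 mA.
I_C = β·I_B = 50×0.171 = 8.55 mA.
V_CE = V_CC − I_C·R_C − I_E·R_E = 11 − 8.55×0.56 − 8.72×0.27 = 3.86 V > V_CE(sat), so the active-region assumption holds.

active; I_C ≈ 8.6 mA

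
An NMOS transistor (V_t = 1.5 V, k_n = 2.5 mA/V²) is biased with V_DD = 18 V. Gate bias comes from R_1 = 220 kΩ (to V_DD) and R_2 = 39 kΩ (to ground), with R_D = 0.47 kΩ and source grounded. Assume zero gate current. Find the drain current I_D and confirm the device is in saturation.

I_D ≈ 1.8 mA

V_G = V_DD·R_2/(R_1+R_2) = 18×39/259 = 2.71 V. With the source grounded, V_GS = V_G = 2.71 V.
Assume saturation: I_D = (k_n/2)(V_GS − V_t)² = (2.5/2)×(2.71 − 1.5)² = 1.25×1.21² = 1.83 mA.
V_DS = V_DD − I_D·R_D = 18 − 1.83×0.47 = 17.1 V.
Saturation requires V_DS ≥ V_GS − V_t = 1.21 V; 17.1 ≥ 1.21 ✓.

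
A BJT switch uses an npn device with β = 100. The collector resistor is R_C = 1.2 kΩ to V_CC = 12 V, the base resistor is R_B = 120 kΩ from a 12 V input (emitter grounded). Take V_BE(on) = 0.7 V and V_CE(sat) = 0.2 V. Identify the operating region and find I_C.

active; I_C ≈ 9.4 mA

Assume active. Base-emitter loop: I_B = (V_BB − V_BE)/R_B = (12 − 0.7)/120 = 0.0942 mA.
I_C = β·I_B = 100×0.0942 = 9.42 mA.
V_CE = V_CC − I_C·R_C = 12 − 9.42×1.2 = 0.7 V > V_CE(sat), so the active-region assumption holds.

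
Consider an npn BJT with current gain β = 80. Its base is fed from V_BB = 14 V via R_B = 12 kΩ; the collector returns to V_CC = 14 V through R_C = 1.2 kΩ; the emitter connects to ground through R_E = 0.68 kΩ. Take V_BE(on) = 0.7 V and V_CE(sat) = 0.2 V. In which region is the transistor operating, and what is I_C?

saturation; I_C ≈ 7.1 mA

Assume active: I_B = (14 − 0.7)/(12 + 81×0.68) = 0.198 mA, I_C = β·I_B = 15.9 mA.
Then V_CE = 14 − 15.9×1.2 − 16.1×0.68 = -16 V < 0.2 V — the active assumption fails.
Re-solve with V_CE = 0.2 V. KCL at the emitter: V_E/R_E = (V_BB−0.7−V_E)/R_B + (V_CC−0.2−V_E)/R_C, giving V_E = 5.28 V.
I_C = (V_CC − 0.2 − V_E)/R_C = (13.8 − 5.28)/1.2 = 7.1 mA.
Check: I_B = (13.3 − 5.28)/12 = 0.668 mA, and β·I_B = 53.5 mA > I_C, confirming saturation.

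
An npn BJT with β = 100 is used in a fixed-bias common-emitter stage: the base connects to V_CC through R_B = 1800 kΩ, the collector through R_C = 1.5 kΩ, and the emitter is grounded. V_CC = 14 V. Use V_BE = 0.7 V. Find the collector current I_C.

I_C ≈ 0.74 mA

Base loop: V_CC = I_B·R_B + V_BE, so I_B = (14 − 0.7)/1800 kΩ = 0.00739 mA.
In the active region I_C = β·I_B = 100 × 0.00739 = 0.739 mA.
Collector loop: V_CE = V_CC − I_C·R_C = 14 − 0.739×1.5 = 12.9 V.
Since V_CE = 12.9 V > V_CE(sat) ≈ 0.2 V, the transistor is in the active region as assumed.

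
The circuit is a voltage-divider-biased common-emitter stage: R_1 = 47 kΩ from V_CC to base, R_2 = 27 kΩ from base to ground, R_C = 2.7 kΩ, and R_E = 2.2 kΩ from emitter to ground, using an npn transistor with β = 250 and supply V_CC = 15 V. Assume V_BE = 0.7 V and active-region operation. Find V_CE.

V_CE ≈ 4.7 V

Thevenize the base divider: V_Th = V_CC·R_2/(R_1+R_2) = 15×27/74 = 5.47 V, R_Th = R_1‖R_2 = 17.1 kΩ.
Base-emitter loop: V_Th = I_B·R_Th + V_BE + (β+1)I_B·R_E, so I_B = (5.47 − 0.7) / (17.1 + 251×2.2) = 0.00838 mA.
I_C = β·I_B = 250×0.00838 = 2.1 mA, and I_E = (β+1)I_B = 2.1 mA.
V_CE = V_CC − I_C·R_C − I_E·R_E = 15 − 2.1×2.7 − 2.1×2.2 = 4.71 V.
V_CE = 4.71 V > 0.2 V confirms active-region operation.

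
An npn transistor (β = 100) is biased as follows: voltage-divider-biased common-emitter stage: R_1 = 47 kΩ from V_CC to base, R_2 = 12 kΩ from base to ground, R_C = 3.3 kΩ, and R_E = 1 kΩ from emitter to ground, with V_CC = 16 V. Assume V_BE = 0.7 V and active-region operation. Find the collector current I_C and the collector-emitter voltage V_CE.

I_C ≈ 2.3 mA, V_CE ≈ 6 V

Thevenize the base divider: V_Th = V_CC·R_2/(R_1+R_2) = 16×12/59 = 3.25 V, R_Th = R_1‖R_2 = 9.56 kΩ.
Base-emitter loop: V_Th = I_B·R_Th + V_BE + (β+1)I_B·R_E, so I_B = (3.25 − 0.7) / (9.56 + 101×1) = 0.0231 mA.
I_C = β·I_B = 100×0.0231 = 2.31 mA, and I_E = (β+1)I_B = 2.33 mA.
V_CE = V_CC − I_C·R_C − I_E·R_E = 16 − 2.31×3.3 − 2.33×1 = 6.04 V.
V_CE = 6.04 V > 0.2 V confirms active-region operation.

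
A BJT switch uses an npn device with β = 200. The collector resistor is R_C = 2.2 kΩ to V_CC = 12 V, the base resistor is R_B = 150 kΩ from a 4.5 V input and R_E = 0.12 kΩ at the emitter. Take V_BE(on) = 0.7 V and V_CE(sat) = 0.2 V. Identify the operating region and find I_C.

active; I_C ≈ 4.4 mA

Assume active. Base-emitter loop: I_B = (V_BB − V_BE)/(R_B + (β+1)R_E) = (4.5 − 0.7)/(150 + 201×0.12) = 0.0218 mA.
I_C = β·I_B = 200×0.0218 = 4.36 mA.
V_CE = V_CC − I_C·R_C − I_E·R_E = 12 − 4.36×2.2 − 4.39×0.12 = 1.87 V > V_CE(sat), so the active-region assumption holds.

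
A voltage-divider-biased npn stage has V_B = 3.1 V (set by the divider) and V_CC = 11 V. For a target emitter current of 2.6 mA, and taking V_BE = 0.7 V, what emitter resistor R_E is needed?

R_E ≈ 0.92 kΩ

V_E = V_B − V_BE = 3.1 − 0.7 = 2.4 V.
R_E = V_E / I_E = 2.4 / 2.6 = 0.923 kΩ.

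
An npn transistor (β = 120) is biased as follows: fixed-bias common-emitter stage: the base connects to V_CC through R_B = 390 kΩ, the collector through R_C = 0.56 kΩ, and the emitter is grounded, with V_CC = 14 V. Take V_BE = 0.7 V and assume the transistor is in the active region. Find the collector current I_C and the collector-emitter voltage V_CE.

Base loop: V_CC = I_B·R_B + V_BE, so I_B = (14 − 0.7)/390 kΩ = 0.0341 mA.
In the active region I_C = β·I_B = 120 × 0.0341 = 4.09 mA.
Collector loop: V_CE = V_CC − I_C·R_C = 14 − 4.09×0.56 = 11.7 V.
Since V_CE = 11.7 V > V_CE(sat) ≈ 0.2 V, the transistor is in the active region as assumed.

I_C ≈ 4.1 mA, V_CE ≈ 12 V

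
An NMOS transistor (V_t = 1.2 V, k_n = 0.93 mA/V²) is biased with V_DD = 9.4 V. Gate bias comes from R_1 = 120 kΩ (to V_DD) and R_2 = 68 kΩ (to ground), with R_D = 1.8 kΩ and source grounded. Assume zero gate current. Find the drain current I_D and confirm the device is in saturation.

I_D ≈ 2.3 mA

V_G = V_DD·R_2/(R_1+R_2) = 9.4×68/188 = 3.4 V. With the source grounded, V_GS = V_G = 3.4 V.
Assume saturation: I_D = (k_n/2)(V_GS − V_t)² = (0.93/2)×(3.4 − 1.2)² = 0.465×2.2² = 2.25 mA.
V_DS = V_DD − I_D·R_D = 9.4 − 2.25×1.8 = 5.35 V.
Saturation requires V_DS ≥ V_GS − V_t = 2.2 V; 5.35 ≥ 2.2 ✓.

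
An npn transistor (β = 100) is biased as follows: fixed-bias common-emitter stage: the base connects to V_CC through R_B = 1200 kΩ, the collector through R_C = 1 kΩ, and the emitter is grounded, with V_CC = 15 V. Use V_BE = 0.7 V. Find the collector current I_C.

Base loop: V_CC = I_B·R_B + V_BE, so I_B = (15 − 0.7)/1200 kΩ = 0.0119 mA.
In the active region I_C = β·I_B = 100 × 0.0119 = 1.19 mA.
Collector loop: V_CE = V_CC − I_C·R_C = 15 − 1.19×1 = 13.8 V.
Since V_CE = 13.8 V > V_CE(sat) ≈ 0.2 V, the transistor is in the active region as assumed.

I_C ≈ 1.2 mA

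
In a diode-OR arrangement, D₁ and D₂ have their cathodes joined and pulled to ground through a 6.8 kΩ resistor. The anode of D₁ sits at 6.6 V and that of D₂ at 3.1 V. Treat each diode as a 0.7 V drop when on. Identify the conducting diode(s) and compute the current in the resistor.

Assume both conduct. Then node N would need to be at both 6.6−0.7 = 5.9 V and 3.1−0.7 = 2.4 V, which is impossible.
Assume only D₁ conducts: V_N = 6.6 − 0.7 = 5.9 V, so I_R = 5.9/6.8 = 0.868 mA.
Check D₂: its anode-to-cathode voltage is 3.1 − 5.9 = -2.8 V < 0.7 V, so it is off. The assumption is consistent.

Only D₁ conducts; I_R ≈ 0.87 mA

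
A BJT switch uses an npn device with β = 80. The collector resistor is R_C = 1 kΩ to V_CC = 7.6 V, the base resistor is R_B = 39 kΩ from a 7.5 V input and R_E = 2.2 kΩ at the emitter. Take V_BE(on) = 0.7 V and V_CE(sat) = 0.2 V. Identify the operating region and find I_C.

Assume active: I_B = (7.5 − 0.7)/(39 + 81×2.2) = 0.0313 mA, I_C = β·I_B = 2.5 mA.
Then V_CE = 7.6 − 2.5×1 − 2.54×2.2 = -0.484 V < 0.2 V — the active assumption fails.
Re-solve with V_CE = 0.2 V. KCL at the emitter: V_E/R_E = (V_BB−0.7−V_E)/R_B + (V_CC−0.2−V_E)/R_C, giving V_E = 5.12 V.
I_C = (V_CC − 0.2 − V_E)/R_C = (7.4 − 5.12)/1 = 2.28 mA.
Check: I_B = (6.8 − 5.12)/39 = 0.0431 mA, and β·I_B = 3.45 mA > I_C, confirming saturation.

saturation; I_C ≈ 2.3 mA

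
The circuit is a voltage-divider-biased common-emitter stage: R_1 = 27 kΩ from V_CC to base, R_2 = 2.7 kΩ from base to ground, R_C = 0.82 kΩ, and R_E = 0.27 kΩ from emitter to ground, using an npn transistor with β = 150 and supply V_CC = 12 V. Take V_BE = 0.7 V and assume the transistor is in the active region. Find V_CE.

Thevenize the base divider: V_Th = V_CC·R_2/(R_1+R_2) = 12×2.7/29.7 = 1.09 V, R_Th = R_1‖R_2 = 2.45 kΩ.
Base-emitter loop: V_Th = I_B·R_Th + V_BE + (β+1)I_B·R_E, so I_B = (1.09 − 0.7) / (2.45 + 151×0.27) = 0.00904 mA.
I_C = β·I_B = 150×0.00904 = 1.36 mA, and I_E = (β+1)I_B = 1.37 mA.
V_CE = V_CC − I_C·R_C − I_E·R_E = 12 − 1.36×0.82 − 1.37×0.27 = 10.5 V.
V_CE = 10.5 V > 0.2 V confirms active-region operation.

V_CE ≈ 11 V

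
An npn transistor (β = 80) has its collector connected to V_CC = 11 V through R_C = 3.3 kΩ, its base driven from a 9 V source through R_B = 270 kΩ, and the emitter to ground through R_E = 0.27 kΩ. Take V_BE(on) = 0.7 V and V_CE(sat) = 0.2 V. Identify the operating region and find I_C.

Assume active. Base-emitter loop: I_B = (V_BB − V_BE)/(R_B + (β+1)R_E) = (9 − 0.7)/(270 + 81×0.27) = 0.0284 mA.
I_C = β·I_B = 80×0.0284 = 2.27 mA.
V_CE = V_CC − I_C·R_C − I_E·R_E = 11 − 2.27×3.3 − 2.3×0.27 = 2.87 V > V_CE(sat), so the active-region assumption holds.

active; I_C ≈ 2.3 mA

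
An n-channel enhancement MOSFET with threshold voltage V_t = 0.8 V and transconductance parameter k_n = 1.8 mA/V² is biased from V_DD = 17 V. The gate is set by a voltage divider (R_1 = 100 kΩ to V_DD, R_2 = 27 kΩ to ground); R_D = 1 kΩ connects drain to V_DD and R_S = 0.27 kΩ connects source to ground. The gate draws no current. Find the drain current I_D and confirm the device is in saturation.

V_G = V_DD·R_2/(R_1+R_2) = 17×27/127 = 3.61 V.
Assume saturation: I_D = (k_n/2)(V_GS − V_t)² with V_GS = V_G − I_D·R_S = 3.61 − 0.27·I_D.
Substituting gives 0.0656·I_D² − 2.37·I_D + 7.13 = 0, with roots I_D = 3.31 or 32.8 mA.
The root I_D = 32.8 mA gives V_GS = -5.23 V ≤ V_t, so take I_D = 3.31 mA.
Then V_GS = 2.72 V and V_DS = V_DD − I_D(R_D+R_S) = 17 − 3.31×1.27 = 12.8 V.
Saturation requires V_DS ≥ V_GS − V_t = 1.92 V; 12.8 ≥ 1.92 ✓.

I_D ≈ 3.3 mA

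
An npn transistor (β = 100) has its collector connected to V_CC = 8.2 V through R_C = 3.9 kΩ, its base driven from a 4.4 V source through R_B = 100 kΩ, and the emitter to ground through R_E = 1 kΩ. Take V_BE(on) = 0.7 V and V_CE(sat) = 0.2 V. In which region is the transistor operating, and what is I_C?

saturation; I_C ≈ 1.6 mA

Assume active: I_B = (4.4 − 0.7)/(100 + 101×1) = 0.0184 mA, I_C = β·I_B = 1.84 mA.
Then V_CE = 8.2 − 1.84×3.9 − 1.86×1 = -0.838 V < 0.2 V — the active assumption fails.
Re-solve with V_CE = 0.2 V. KCL at the emitter: V_E/R_E = (V_BB−0.7−V_E)/R_B + (V_CC−0.2−V_E)/R_C, giving V_E = 1.65 V.
I_C = (V_CC − 0.2 − V_E)/R_C = (8 − 1.65)/3.9 = 1.63 mA.
Check: I_B = (3.7 − 1.65)/100 = 0.0205 mA, and β·I_B = 2.05 mA > I_C, confirming saturation.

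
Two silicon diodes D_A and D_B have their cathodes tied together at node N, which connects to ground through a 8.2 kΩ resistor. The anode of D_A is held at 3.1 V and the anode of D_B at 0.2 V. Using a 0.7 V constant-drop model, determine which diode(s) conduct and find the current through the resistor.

Only D_A conducts; I_R ≈ 0.29 mA

Assume both conduct. Then node N would need to be at both 3.1−0.7 = 2.4 V and 0.2−0.7 = -0.5 V, which is impossible.
Assume only D_A conducts: V_N = 3.1 − 0.7 = 2.4 V, so I_R = 2.4/8.2 = 0.293 mA.
Check D_B: its anode-to-cathode voltage is 0.2 − 2.4 = -2.2 V < 0.7 V, so it is off. The assumption is consistent.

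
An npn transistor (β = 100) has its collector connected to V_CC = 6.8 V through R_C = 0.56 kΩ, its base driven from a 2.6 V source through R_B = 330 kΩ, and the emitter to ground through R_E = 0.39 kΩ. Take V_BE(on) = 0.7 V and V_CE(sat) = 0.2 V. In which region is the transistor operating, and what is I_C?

active; I_C ≈ 0.51 mA

Assume active. Base-emitter loop: I_B = (V_BB − V_BE)/(R_B + (β+1)R_E) = (2.6 − 0.7)/(330 + 101×0.39) = 0.00514 mA.
I_C = β·I_B = 100×0.00514 = 0.514 mA.
V_CE = V_CC − I_C·R_C − I_E·R_E = 6.8 − 0.514×0.56 − 0.52×0.39 = 6.31 V > V_CE(sat), so the active-region assumption holds.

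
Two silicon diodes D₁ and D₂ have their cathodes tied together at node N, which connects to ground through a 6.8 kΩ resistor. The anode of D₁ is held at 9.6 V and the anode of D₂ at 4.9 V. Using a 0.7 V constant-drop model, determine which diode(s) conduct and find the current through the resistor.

Assume both conduct. Then node N would need to be at both 9.6−0.7 = 8.9 V and 4.9−0.7 = 4.2 V, which is impossible.
Assume only D₁ conducts: V_N = 9.6 − 0.7 = 8.9 V, so I_R = 8.9/6.8 = 1.31 mA.
Check D₂: its anode-to-cathode voltage is 4.9 − 8.9 = -4 V < 0.7 V, so it is off. The assumption is consistent.

Only D₁ conducts; I_R ≈ 1.3 mA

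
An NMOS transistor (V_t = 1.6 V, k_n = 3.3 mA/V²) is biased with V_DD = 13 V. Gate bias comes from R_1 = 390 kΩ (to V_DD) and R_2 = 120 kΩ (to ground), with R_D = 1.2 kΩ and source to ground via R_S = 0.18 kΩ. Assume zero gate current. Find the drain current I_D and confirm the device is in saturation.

I_D ≈ 2 mA

V_G = V_DD·R_2/(R_1+R_2) = 13×120/510 = 3.06 V.
Assume saturation: I_D = (k_n/2)(V_GS − V_t)² with V_GS = V_G − I_D·R_S = 3.06 − 0.18·I_D.
Substituting gives 0.0535·I_D² − 1.87·I_D + 3.51 = 0, with roots I_D = 2 or 32.9 mA.
The root I_D = 32.9 mA gives V_GS = -2.87 V ≤ V_t, so take I_D = 2 mA.
Then V_GS = 2.7 V and V_DS = V_DD − I_D(R_D+R_S) = 13 − 2×1.38 = 10.2 V.
Saturation requires V_DS ≥ V_GS − V_t = 1.1 V; 10.2 ≥ 1.1 ✓.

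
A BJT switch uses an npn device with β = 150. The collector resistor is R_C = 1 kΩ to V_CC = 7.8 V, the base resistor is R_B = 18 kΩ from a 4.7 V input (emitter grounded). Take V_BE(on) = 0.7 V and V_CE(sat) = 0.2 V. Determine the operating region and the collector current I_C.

Assume active: I_B = (4.7 − 0.7)/18 = 0.222 mA, giving I_C = β·I_B = 33.3 mA.
But then V_CE = 7.8 − 33.3×1 = -25.5 V < V_CE(sat) = 0.2 V — impossible in the active region.
So the transistor is saturated. With V_CE = 0.2 V, I_C = (V_CC − 0.2)/R_C = 7.6/1 = 7.6 mA.
Check: β·I_B = 33.3 mA > I_C = 7.6 mA, confirming saturation.

saturation; I_C ≈ 7.6 mA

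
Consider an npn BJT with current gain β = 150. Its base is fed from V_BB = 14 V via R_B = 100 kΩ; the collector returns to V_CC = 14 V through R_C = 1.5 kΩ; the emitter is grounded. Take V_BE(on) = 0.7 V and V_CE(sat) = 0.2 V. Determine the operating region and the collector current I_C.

Assume active: I_B = (14 − 0.7)/100 = 0.133 mA, giving I_C = β·I_B = 20 mA.
But then V_CE = 14 − 20×1.5 = -15.9 V < V_CE(sat) = 0.2 V — impossible in the active region.
So the transistor is saturated. With V_CE = 0.2 V, I_C = (V_CC − 0.2)/R_C = 13.8/1.5 = 9.2 mA.
Check: β·I_B = 20 mA > I_C = 9.2 mA, confirming saturation.

saturation; I_C ≈ 9.2 mA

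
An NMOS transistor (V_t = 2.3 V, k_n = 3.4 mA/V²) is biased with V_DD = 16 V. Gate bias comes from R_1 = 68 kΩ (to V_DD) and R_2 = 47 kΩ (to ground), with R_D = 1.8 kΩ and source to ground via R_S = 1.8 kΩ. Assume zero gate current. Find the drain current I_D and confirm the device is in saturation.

V_G = V_DD·R_2/(R_1+R_2) = 16×47/115 = 6.54 V.
Assume saturation: I_D = (k_n/2)(V_GS − V_t)² with V_GS = V_G − I_D·R_S = 6.54 − 1.8·I_D.
Substituting gives 5.51·I_D² − 26.9·I_D + 30.5 = 0, with roots I_D = 1.79 or 3.11 mA.
The root I_D = 3.11 mA gives V_GS = 0.948 V ≤ V_t, so take I_D = 1.79 mA.
Then V_GS = 3.32 V and V_DS = V_DD − I_D(R_D+R_S) = 16 − 1.79×3.6 = 9.57 V.
Saturation requires V_DS ≥ V_GS − V_t = 1.02 V; 9.57 ≥ 1.02 ✓.

I_D ≈ 1.8 mA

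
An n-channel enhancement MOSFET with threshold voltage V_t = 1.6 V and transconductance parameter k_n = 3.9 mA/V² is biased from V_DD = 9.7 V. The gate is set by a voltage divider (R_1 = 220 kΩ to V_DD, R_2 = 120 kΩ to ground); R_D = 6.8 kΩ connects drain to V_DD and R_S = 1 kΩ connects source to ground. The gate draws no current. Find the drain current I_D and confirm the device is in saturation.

I_D ≈ 1.1 mA

V_G = V_DD·R_2/(R_1+R_2) = 9.7×120/340 = 3.42 V.
Assume saturation: I_D = (k_n/2)(V_GS − V_t)² with V_GS = V_G − I_D·R_S = 3.42 − 1·I_D.
Substituting gives 1.95·I_D² − 8.11·I_D + 6.48 = 0, with roots I_D = 1.08 or 3.08 mA.
The root I_D = 3.08 mA gives V_GS = 0.343 V ≤ V_t, so take I_D = 1.08 mA.
Then V_GS = 2.34 V and V_DS = V_DD − I_D(R_D+R_S) = 9.7 − 1.08×7.8 = 1.28 V.
Saturation requires V_DS ≥ V_GS − V_t = 0.744 V; 1.28 ≥ 0.744 ✓.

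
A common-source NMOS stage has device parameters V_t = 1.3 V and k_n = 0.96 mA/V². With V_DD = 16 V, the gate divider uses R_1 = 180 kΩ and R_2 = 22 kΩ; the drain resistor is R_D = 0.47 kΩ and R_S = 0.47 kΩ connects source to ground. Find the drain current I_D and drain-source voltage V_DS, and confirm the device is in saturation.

I_D ≈ 0.079 mA, V_DS ≈ 16 V

V_G = V_DD·R_2/(R_1+R_2) = 16×22/202 = 1.74 V.
Assume saturation: I_D = (k_n/2)(V_GS − V_t)² with V_GS = V_G − I_D·R_S = 1.74 − 0.47·I_D.
Substituting gives 0.106·I_D² − 1.2·I_D + 0.094 = 0, with roots I_D = 0.0789 or 11.2 mA.
The root I_D = 11.2 mA gives V_GS = -3.54 V ≤ V_t, so take I_D = 0.0789 mA.
Then V_GS = 1.71 V and V_DS = V_DD − I_D(R_D+R_S) = 16 − 0.0789×0.94 = 15.9 V.
Saturation requires V_DS ≥ V_GS − V_t = 0.405 V; 15.9 ≥ 0.405 ✓.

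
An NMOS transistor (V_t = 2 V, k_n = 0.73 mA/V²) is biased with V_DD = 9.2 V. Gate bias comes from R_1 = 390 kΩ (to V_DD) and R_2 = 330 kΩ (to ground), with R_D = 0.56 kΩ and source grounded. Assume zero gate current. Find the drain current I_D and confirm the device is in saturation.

V_G = V_DD·R_2/(R_1+R_2) = 9.2×330/720 = 4.22 V. With the source grounded, V_GS = V_G = 4.22 V.
Assume saturation: I_D = (k_n/2)(V_GS − V_t)² = (0.73/2)×(4.22 − 2)² = 0.365×2.22² = 1.79 mA.
V_DS = V_DD − I_D·R_D = 9.2 − 1.79×0.56 = 8.2 V.
Saturation requires V_DS ≥ V_GS − V_t = 2.22 V; 8.2 ≥ 2.22 ✓.

I_D ≈ 1.8 mA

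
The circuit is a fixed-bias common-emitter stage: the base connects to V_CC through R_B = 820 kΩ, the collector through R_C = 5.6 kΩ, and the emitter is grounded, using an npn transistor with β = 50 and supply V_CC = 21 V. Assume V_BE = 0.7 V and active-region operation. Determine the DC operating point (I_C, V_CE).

Base loop: V_CC = I_B·R_B + V_BE, so I_B = (21 − 0.7)/820 kΩ = 0.0248 mA.
In the active region I_C = β·I_B = 50 × 0.0248 = 1.24 mA.
Collector loop: V_CE = V_CC − I_C·R_C = 21 − 1.24×5.6 = 14.1 V.
Since V_CE = 14.1 V > V_CE(sat) ≈ 0.2 V, the transistor is in the active region as assumed.

I_C ≈ 1.2 mA, V_CE ≈ 14 V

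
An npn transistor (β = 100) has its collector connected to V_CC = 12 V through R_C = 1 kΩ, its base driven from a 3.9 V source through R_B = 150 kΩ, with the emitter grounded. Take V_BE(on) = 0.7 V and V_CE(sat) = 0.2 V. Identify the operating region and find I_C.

active; I_C ≈ 2.1 mA

Assume active. Base-emitter loop: I_B = (V_BB − V_BE)/R_B = (3.9 − 0.7)/150 = 0.0213 mA.
I_C = β·I_B = 100×0.0213 = 2.13 mA.
V_CE = V_CC − I_C·R_C = 12 − 2.13×1 = 9.87 V > V_CE(sat), so the active-region assumption holds.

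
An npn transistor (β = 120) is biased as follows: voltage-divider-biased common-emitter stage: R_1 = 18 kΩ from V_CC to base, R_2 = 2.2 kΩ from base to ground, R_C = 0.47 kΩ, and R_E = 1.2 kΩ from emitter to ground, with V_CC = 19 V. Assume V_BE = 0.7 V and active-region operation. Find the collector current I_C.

I_C ≈ 1.1 mA

Thevenize the base divider: V_Th = V_CC·R_2/(R_1+R_2) = 19×2.2/20.2 = 2.07 V, R_Th = R_1‖R_2 = 1.96 kΩ.
Base-emitter loop: V_Th = I_B·R_Th + V_BE + (β+1)I_B·R_E, so I_B = (2.07 − 0.7) / (1.96 + 121×1.2) = 0.0093 mA.
I_C = β·I_B = 120×0.0093 = 1.12 mA, and I_E = (β+1)I_B = 1.13 mA.
V_CE = V_CC − I_C·R_C − I_E·R_E = 19 − 1.12×0.47 − 1.13×1.2 = 17.1 V.
V_CE = 17.1 V > 0.2 V confirms active-region operation.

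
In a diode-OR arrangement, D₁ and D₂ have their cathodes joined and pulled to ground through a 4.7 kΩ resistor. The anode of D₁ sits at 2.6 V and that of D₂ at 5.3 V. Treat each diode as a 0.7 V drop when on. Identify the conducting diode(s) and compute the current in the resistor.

Only D₂ conducts; I_R ≈ 0.98 mA

Assume both conduct. Then node N would need to be at both 2.6−0.7 = 1.9 V and 5.3−0.7 = 4.6 V, which is impossible.
Assume only D₂ conducts: V_N = 5.3 − 0.7 = 4.6 V, so I_R = 4.6/4.7 = 0.979 mA.
Check D₁: its anode-to-cathode voltage is 2.6 − 4.6 = -2 V < 0.7 V, so it is off. The assumption is consistent.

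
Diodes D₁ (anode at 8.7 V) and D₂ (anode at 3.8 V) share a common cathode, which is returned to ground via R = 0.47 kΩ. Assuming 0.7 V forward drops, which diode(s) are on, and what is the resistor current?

Assume both conduct. Then node N would need to be at both 8.7−0.7 = 8 V and 3.8−0.7 = 3.1 V, which is impossible.
Assume only D₁ conducts: V_N = 8.7 − 0.7 = 8 V, so I_R = 8/0.47 = 17 mA.
Check D₂: its anode-to-cathode voltage is 3.8 − 8 = -4.2 V < 0.7 V, so it is off. The assumption is consistent.

Only D₁ conducts; I_R ≈ 17 mA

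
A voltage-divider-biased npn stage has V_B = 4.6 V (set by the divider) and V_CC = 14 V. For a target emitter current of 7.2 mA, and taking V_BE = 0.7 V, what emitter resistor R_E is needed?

R_E ≈ 0.54 kΩ

V_E = V_B − V_BE = 4.6 − 0.7 = 3.9 V.
R_E = V_E / I_E = 3.9 / 7.2 = 0.542 kΩ.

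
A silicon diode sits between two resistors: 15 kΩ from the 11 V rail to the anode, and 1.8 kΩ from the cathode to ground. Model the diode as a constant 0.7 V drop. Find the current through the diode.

The two resistors are in series with the diode, so KVL gives 11 = I·15 + 0.7 + I·1.8.
I = (11 − 0.7) / (15 + 1.8) kΩ = 10.3 / 16.8 = 0.613 mA.

I ≈ 0.61 mA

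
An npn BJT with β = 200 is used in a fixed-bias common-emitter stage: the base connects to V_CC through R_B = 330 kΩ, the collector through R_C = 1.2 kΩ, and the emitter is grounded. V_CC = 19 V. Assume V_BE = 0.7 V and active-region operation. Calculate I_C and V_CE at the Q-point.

Base loop: V_CC = I_B·R_B + V_BE, so I_B = (19 − 0.7)/330 kΩ = 0.0555 mA.
In the active region I_C = β·I_B = 200 × 0.0555 = 11.1 mA.
Collector loop: V_CE = V_CC − I_C·R_C = 19 − 11.1×1.2 = 5.69 V.
Since V_CE = 5.69 V > V_CE(sat) ≈ 0.2 V, the transistor is in the active region as assumed.

I_C ≈ 11 mA, V_CE ≈ 5.7 V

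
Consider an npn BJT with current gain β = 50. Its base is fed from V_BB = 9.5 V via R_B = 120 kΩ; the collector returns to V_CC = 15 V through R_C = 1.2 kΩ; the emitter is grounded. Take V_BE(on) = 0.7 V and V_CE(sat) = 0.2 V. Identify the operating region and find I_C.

Assume active. Base-emitter loop: I_B = (V_BB − V_BE)/R_B = (9.5 − 0.7)/120 = 0.0733 mA.
I_C = β·I_B = 50×0.0733 = 3.67 mA.
V_CE = V_CC − I_C·R_C = 15 − 3.67×1.2 = 10.6 V > V_CE(sat), so the active-region assumption holds.

active; I_C ≈ 3.7 mA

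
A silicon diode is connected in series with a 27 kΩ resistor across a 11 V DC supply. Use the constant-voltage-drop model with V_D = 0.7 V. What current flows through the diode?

I ≈ 0.38 mA

KVL around the loop: 11 = V_D + I·R = 0.7 + I × 27 kΩ.
So I = (11 − 0.7) / 27 kΩ = 10.3 / 27 = 0.381 mA.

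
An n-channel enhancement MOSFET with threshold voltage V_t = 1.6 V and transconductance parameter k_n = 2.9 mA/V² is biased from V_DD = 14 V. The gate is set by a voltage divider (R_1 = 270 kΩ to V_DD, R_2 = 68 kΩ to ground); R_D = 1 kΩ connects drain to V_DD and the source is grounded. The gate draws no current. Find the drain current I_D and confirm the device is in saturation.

I_D ≈ 2.1 mA

V_G = V_DD·R_2/(R_1+R_2) = 14×68/338 = 2.82 V. With the source grounded, V_GS = V_G = 2.82 V.
Assume saturation: I_D = (k_n/2)(V_GS − V_t)² = (2.9/2)×(2.82 − 1.6)² = 1.45×1.22² = 2.15 mA.
V_DS = V_DD − I_D·R_D = 14 − 2.15×1 = 11.9 V.
Saturation requires V_DS ≥ V_GS − V_t = 1.22 V; 11.9 ≥ 1.22 ✓.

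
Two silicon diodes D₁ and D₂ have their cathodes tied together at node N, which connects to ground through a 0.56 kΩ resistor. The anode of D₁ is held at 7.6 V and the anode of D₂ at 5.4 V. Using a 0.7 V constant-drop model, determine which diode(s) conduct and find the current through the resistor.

Assume both conduct. Then node N would need to be at both 7.6−0.7 = 6.9 V and 5.4−0.7 = 4.7 V, which is impossible.
Assume only D₁ conducts: V_N = 7.6 − 0.7 = 6.9 V, so I_R = 6.9/0.56 = 12.3 mA.
Check D₂: its anode-to-cathode voltage is 5.4 − 6.9 = -1.5 V < 0.7 V, so it is off. The assumption is consistent.

Only D₁ conducts; I_R ≈ 12 mA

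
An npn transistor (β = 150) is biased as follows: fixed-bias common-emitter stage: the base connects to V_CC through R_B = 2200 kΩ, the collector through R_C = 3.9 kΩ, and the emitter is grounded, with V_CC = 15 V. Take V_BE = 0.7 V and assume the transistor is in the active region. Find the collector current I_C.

I_C ≈ 0.98 mA

Base loop: V_CC = I_B·R_B + V_BE, so I_B = (15 − 0.7)/2200 kΩ = 0.0065 mA.
In the active region I_C = β·I_B = 150 × 0.0065 = 0.975 mA.
Collector loop: V_CE = V_CC − I_C·R_C = 15 − 0.975×3.9 = 11.2 V.
Since V_CE = 11.2 V > V_CE(sat) ≈ 0.2 V, the transistor is in the active region as assumed.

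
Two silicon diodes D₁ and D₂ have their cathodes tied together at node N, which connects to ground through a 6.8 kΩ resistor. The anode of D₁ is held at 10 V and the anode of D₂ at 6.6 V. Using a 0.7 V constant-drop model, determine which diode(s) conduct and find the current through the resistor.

Assume both conduct. Then node N would need to be at both 10−0.7 = 9.3 V and 6.6−0.7 = 5.9 V, which is impossible.
Assume only D₁ conducts: V_N = 10 − 0.7 = 9.3 V, so I_R = 9.3/6.8 = 1.37 mA.
Check D₂: its anode-to-cathode voltage is 6.6 − 9.3 = -2.7 V < 0.7 V, so it is off. The assumption is consistent.

Only D₁ conducts; I_R ≈ 1.4 mA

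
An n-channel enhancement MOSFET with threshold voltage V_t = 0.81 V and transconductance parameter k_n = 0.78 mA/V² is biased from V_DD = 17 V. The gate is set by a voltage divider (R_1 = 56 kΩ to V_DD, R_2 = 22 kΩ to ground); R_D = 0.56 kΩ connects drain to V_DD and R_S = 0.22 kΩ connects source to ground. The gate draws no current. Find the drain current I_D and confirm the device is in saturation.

V_G = V_DD·R_2/(R_1+R_2) = 17×22/78 = 4.79 V.
Assume saturation: I_D = (k_n/2)(V_GS − V_t)² with V_GS = V_G − I_D·R_S = 4.79 − 0.22·I_D.
Substituting gives 0.0189·I_D² − 1.68·I_D + 6.19 = 0, with roots I_D = 3.84 or 85.4 mA.
The root I_D = 85.4 mA gives V_GS = -14 V ≤ V_t, so take I_D = 3.84 mA.
Then V_GS = 3.95 V and V_DS = V_DD − I_D(R_D+R_S) = 17 − 3.84×0.78 = 14 V.
Saturation requires V_DS ≥ V_GS − V_t = 3.14 V; 14 ≥ 3.14 ✓.

I_D ≈ 3.8 mA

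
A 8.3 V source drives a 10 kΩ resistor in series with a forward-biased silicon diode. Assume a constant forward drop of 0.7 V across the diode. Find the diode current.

I ≈ 0.76 mA

KVL around the loop: 8.3 = V_D + I·R = 0.7 + I × 10 kΩ.
So I = (8.3 − 0.7) / 10 kΩ = 7.6 / 10 = 0.76 mA.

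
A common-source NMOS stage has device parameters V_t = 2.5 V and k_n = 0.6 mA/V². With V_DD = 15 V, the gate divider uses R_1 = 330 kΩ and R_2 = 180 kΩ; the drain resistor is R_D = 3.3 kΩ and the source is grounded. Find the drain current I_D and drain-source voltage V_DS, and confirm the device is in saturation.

I_D ≈ 2.3 mA, V_DS ≈ 7.3 V

V_G = V_DD·R_2/(R_1+R_2) = 15×180/510 = 5.29 V. With the source grounded, V_GS = V_G = 5.29 V.
Assume saturation: I_D = (k_n/2)(V_GS − V_t)² = (0.6/2)×(5.29 − 2.5)² = 0.3×2.79² = 2.34 mA.
V_DS = V_DD − I_D·R_D = 15 − 2.34×3.3 = 7.27 V.
Saturation requires V_DS ≥ V_GS − V_t = 2.79 V; 7.27 ≥ 2.79 ✓.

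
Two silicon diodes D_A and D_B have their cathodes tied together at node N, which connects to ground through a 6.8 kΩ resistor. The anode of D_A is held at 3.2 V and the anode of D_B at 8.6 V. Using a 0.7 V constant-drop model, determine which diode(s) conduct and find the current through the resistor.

Only D_B conducts; I_R ≈ 1.2 mA

Assume both conduct. Then node N would need to be at both 3.2−0.7 = 2.5 V and 8.6−0.7 = 7.9 V, which is impossible.
Assume only D_B conducts: V_N = 8.6 − 0.7 = 7.9 V, so I_R = 7.9/6.8 = 1.16 mA.
Check D_A: its anode-to-cathode voltage is 3.2 − 7.9 = -4.7 V < 0.7 V, so it is off. The assumption is consistent.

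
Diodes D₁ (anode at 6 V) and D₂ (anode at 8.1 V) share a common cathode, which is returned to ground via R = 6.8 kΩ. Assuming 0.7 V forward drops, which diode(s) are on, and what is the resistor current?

Assume both conduct. Then node N would need to be at both 6−0.7 = 5.3 V and 8.1−0.7 = 7.4 V, which is impossible.
Assume only D₂ conducts: V_N = 8.1 − 0.7 = 7.4 V, so I_R = 7.4/6.8 = 1.09 mA.
Check D₁: its anode-to-cathode voltage is 6 − 7.4 = -1.4 V < 0.7 V, so it is off. The assumption is consistent.

Only D₂ conducts; I_R ≈ 1.1 mA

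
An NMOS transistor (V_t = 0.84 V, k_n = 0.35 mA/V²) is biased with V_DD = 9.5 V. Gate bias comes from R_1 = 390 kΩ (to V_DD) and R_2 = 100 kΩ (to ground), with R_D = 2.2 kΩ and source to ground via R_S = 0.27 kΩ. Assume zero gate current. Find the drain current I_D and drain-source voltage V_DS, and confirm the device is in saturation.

V_G = V_DD·R_2/(R_1+R_2) = 9.5×100/490 = 1.94 V.
Assume saturation: I_D = (k_n/2)(V_GS − V_t)² with V_GS = V_G − I_D·R_S = 1.94 − 0.27·I_D.
Substituting gives 0.0128·I_D² − 1.1·I_D + 0.211 = 0, with roots I_D = 0.192 or 86.3 mA.
The root I_D = 86.3 mA gives V_GS = -21.4 V ≤ V_t, so take I_D = 0.192 mA.
Then V_GS = 1.89 V and V_DS = V_DD − I_D(R_D+R_S) = 9.5 − 0.192×2.47 = 9.03 V.
Saturation requires V_DS ≥ V_GS − V_t = 1.05 V; 9.03 ≥ 1.05 ✓.

I_D ≈ 0.19 mA, V_DS ≈ 9 V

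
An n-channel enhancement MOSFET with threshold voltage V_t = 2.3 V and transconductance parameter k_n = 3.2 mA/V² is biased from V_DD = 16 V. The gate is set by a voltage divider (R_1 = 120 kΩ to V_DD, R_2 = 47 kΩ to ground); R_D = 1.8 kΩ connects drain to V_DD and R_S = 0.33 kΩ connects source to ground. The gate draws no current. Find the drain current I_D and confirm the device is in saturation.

V_G = V_DD·R_2/(R_1+R_2) = 16×47/167 = 4.5 V.
Assume saturation: I_D = (k_n/2)(V_GS − V_t)² with V_GS = V_G − I_D·R_S = 4.5 − 0.33·I_D.
Substituting gives 0.174·I_D² − 3.33·I_D + 7.77 = 0, with roots I_D = 2.72 or 16.4 mA.
The root I_D = 16.4 mA gives V_GS = -0.898 V ≤ V_t, so take I_D = 2.72 mA.
Then V_GS = 3.6 V and V_DS = V_DD − I_D(R_D+R_S) = 16 − 2.72×2.13 = 10.2 V.
Saturation requires V_DS ≥ V_GS − V_t = 1.3 V; 10.2 ≥ 1.3 ✓.

I_D ≈ 2.7 mA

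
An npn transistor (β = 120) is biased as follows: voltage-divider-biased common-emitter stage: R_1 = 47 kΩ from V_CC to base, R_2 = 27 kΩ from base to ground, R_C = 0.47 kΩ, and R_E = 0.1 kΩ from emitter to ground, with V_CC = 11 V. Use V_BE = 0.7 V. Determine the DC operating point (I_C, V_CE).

Thevenize the base divider: V_Th = V_CC·R_2/(R_1+R_2) = 11×27/74 = 4.01 V, R_Th = R_1‖R_2 = 17.1 kΩ.
Base-emitter loop: V_Th = I_B·R_Th + V_BE + (β+1)I_B·R_E, so I_B = (4.01 − 0.7) / (17.1 + 121×0.1) = 0.113 mA.
I_C = β·I_B = 120×0.113 = 13.6 mA, and I_E = (β+1)I_B = 13.7 mA.
V_CE = V_CC − I_C·R_C − I_E·R_E = 11 − 13.6×0.47 − 13.7×0.1 = 3.24 V.
V_CE = 3.24 V > 0.2 V confirms active-region operation.

I_C ≈ 14 mA, V_CE ≈ 3.2 V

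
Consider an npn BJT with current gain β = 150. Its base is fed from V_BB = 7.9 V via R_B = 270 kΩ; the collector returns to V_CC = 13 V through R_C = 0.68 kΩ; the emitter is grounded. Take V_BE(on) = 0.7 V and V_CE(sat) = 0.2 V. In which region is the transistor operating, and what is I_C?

active; I_C ≈ 4 mA

Assume active. Base-emitter loop: I_B = (V_BB − V_BE)/R_B = (7.9 − 0.7)/270 = 0.0267 mA.
I_C = β·I_B = 150×0.0267 = 4 mA.
V_CE = V_CC − I_C·R_C = 13 − 4×0.68 = 10.3 V > V_CE(sat), so the active-region assumption holds.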